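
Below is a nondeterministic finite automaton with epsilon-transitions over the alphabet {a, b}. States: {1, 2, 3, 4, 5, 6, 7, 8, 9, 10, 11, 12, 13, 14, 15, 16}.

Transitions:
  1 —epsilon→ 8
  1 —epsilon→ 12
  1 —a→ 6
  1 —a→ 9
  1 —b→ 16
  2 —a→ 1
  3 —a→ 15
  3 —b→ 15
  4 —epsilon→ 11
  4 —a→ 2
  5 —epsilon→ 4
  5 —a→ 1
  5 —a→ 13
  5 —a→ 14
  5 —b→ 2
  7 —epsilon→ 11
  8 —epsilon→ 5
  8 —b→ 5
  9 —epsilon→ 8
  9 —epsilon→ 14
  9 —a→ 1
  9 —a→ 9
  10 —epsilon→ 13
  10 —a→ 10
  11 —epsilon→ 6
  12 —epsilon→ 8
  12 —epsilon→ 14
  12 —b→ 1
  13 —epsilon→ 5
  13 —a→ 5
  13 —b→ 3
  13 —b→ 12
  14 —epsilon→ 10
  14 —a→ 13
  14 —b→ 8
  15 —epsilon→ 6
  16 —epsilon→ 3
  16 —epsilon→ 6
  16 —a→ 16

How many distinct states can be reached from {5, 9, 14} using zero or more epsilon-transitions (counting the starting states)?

Start with {5, 9, 14}.
From 5 via epsilon: add 4.
From 9 via epsilon: add 8.
From 14 via epsilon: add 10.
From 4 via epsilon: add 11.
From 10 via epsilon: add 13.
From 11 via epsilon: add 6.
epsilon-closure = {4, 5, 6, 8, 9, 10, 11, 13, 14}, which has 9 states.

9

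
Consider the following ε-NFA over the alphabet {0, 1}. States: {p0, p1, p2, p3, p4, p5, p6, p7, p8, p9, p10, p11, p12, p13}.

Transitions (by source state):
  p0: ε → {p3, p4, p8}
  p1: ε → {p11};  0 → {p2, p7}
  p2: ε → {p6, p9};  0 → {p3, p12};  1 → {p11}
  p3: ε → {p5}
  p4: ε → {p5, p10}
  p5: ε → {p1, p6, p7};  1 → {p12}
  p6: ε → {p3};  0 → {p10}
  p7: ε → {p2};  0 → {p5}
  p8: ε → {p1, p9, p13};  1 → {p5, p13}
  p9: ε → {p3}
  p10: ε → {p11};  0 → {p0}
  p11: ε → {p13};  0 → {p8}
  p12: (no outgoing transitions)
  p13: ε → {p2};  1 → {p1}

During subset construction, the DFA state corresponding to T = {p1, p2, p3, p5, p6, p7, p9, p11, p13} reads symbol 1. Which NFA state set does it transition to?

{p1, p2, p3, p5, p6, p7, p9, p11, p12, p13}

p2 on 1 → {p11}.
p5 on 1 → {p12}.
p13 on 1 → {p1}.
No 1-transition from p1, p3, p6, p7, p9, p11.
Union after reading 1: {p1, p11, p12}.
Now take the ε-closure:
From p11 via ε: add p13.
From p13 via ε: add p2.
From p2 via ε: add p6, p9.
From p6 via ε: add p3.
From p3 via ε: add p5.
From p5 via ε: add p7.
No new states can be added; the closed set is {p1, p2, p3, p5, p6, p7, p9, p11, p12, p13}.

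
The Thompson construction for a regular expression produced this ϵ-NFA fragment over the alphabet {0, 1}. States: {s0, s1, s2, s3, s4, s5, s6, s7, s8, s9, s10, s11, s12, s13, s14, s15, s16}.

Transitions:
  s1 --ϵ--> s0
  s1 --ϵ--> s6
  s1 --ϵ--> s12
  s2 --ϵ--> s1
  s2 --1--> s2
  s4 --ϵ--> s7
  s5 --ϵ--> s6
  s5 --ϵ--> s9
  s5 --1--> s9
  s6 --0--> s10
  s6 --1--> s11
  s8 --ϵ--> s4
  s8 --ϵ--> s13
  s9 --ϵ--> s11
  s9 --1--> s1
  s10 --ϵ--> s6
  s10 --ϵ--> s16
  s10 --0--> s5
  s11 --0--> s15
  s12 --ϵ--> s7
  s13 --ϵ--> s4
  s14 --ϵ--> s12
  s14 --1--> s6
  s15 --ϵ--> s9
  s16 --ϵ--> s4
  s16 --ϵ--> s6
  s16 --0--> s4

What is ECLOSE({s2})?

{s0, s1, s2, s6, s7, s12}

Start with {s2}.
From s2 via ϵ: add s1.
From s1 via ϵ: add s0, s6, s12.
From s12 via ϵ: add s7.
No new states can be added; the closed set is {s0, s1, s2, s6, s7, s12}.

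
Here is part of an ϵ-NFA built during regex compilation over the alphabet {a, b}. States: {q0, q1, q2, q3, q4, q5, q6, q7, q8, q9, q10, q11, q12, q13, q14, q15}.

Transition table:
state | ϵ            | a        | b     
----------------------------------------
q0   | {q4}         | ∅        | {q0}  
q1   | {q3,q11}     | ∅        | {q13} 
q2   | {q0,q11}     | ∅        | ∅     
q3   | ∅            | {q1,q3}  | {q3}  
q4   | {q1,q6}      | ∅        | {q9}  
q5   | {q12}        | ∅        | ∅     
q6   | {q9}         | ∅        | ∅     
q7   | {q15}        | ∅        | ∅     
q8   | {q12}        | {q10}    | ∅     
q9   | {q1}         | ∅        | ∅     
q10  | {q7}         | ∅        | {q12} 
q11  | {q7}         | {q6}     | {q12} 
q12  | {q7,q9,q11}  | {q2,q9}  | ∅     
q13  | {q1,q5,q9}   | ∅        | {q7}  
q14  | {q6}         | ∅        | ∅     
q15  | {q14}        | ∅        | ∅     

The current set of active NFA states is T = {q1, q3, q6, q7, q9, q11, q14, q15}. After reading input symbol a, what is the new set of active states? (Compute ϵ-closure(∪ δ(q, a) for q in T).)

q3 on a → {q1, q3}.
q11 on a → {q6}.
No a-transition from q1, q6, q7, q9, q14, q15.
Union after reading a: {q1, q3, q6}.
Now take the ϵ-closure:
From q1 via ϵ: add q11.
From q6 via ϵ: add q9.
From q11 via ϵ: add q7.
From q7 via ϵ: add q15.
From q15 via ϵ: add q14.
No new states can be added; the closed set is {q1, q3, q6, q7, q9, q11, q14, q15}.

{q1, q3, q6, q7, q9, q11, q14, q15}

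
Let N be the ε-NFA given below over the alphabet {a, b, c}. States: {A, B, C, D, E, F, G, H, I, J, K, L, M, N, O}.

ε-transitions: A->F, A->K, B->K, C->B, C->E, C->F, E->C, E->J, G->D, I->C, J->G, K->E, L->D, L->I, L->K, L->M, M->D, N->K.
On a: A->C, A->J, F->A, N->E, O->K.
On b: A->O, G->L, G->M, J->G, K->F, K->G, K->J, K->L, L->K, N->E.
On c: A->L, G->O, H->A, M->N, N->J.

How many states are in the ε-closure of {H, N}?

Start with {H, N}.
From N via ε: add K.
From K via ε: add E.
From E via ε: add C, J.
From C via ε: add B, F.
From J via ε: add G.
From G via ε: add D.
ε-closure = {B, C, D, E, F, G, H, J, K, N}, which has 10 states.

10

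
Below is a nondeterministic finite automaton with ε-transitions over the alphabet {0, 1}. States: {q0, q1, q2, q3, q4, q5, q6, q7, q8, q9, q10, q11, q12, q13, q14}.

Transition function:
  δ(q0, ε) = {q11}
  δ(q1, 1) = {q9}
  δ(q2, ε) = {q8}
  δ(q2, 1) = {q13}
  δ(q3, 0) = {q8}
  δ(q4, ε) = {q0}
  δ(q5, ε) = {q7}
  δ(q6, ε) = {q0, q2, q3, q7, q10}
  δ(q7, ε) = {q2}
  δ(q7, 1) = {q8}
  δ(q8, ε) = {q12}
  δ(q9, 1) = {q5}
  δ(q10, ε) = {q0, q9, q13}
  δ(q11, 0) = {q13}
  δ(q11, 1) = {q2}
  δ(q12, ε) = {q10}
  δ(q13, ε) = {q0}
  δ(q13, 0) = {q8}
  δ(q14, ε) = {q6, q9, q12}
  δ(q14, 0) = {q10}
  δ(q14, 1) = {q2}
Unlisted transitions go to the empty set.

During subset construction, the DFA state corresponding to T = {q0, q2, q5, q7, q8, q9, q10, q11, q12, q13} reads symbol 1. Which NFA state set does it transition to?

q2 on 1 → {q13}.
q7 on 1 → {q8}.
q9 on 1 → {q5}.
q11 on 1 → {q2}.
No 1-transition from q0, q5, q8, q10, q12, q13.
Union after reading 1: {q2, q5, q8, q13}.
Now take the ε-closure:
From q5 via ε: add q7.
From q8 via ε: add q12.
From q13 via ε: add q0.
From q0 via ε: add q11.
From q12 via ε: add q10.
From q10 via ε: add q9.
No new states can be added; the closed set is {q0, q2, q5, q7, q8, q9, q10, q11, q12, q13}.

{q0, q2, q5, q7, q8, q9, q10, q11, q12, q13}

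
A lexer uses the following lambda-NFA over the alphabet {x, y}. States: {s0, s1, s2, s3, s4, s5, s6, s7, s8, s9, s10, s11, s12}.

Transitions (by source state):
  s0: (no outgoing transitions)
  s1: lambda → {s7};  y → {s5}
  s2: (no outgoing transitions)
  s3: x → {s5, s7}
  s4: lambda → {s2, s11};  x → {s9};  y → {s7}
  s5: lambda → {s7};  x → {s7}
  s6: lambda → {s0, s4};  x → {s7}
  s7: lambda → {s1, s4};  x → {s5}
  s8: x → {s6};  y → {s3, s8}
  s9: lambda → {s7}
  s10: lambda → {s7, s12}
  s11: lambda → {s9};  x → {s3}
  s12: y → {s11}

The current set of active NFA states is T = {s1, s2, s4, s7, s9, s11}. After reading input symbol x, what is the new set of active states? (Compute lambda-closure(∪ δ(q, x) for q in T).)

s4 on x → {s9}.
s7 on x → {s5}.
s11 on x → {s3}.
No x-transition from s1, s2, s9.
Union after reading x: {s3, s5, s9}.
Now take the lambda-closure:
From s5 via lambda: add s7.
From s7 via lambda: add s1, s4.
From s4 via lambda: add s2, s11.
No new states can be added; the closed set is {s1, s2, s3, s4, s5, s7, s9, s11}.

{s1, s2, s3, s4, s5, s7, s9, s11}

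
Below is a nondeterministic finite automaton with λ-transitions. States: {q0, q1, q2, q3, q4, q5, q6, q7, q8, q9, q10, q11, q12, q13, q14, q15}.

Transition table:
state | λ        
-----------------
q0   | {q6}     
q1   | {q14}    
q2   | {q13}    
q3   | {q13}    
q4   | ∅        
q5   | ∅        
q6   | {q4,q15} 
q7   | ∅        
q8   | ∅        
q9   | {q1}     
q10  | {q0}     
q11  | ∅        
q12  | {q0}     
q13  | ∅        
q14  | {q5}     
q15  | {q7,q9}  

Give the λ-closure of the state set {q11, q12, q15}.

{q0, q1, q4, q5, q6, q7, q9, q11, q12, q14, q15}

Start with {q11, q12, q15}.
From q12 via λ: add q0.
From q15 via λ: add q7, q9.
From q0 via λ: add q6.
From q9 via λ: add q1.
From q1 via λ: add q14.
From q6 via λ: add q4.
From q14 via λ: add q5.
No new states can be added; the closed set is {q0, q1, q4, q5, q6, q7, q9, q11, q12, q14, q15}.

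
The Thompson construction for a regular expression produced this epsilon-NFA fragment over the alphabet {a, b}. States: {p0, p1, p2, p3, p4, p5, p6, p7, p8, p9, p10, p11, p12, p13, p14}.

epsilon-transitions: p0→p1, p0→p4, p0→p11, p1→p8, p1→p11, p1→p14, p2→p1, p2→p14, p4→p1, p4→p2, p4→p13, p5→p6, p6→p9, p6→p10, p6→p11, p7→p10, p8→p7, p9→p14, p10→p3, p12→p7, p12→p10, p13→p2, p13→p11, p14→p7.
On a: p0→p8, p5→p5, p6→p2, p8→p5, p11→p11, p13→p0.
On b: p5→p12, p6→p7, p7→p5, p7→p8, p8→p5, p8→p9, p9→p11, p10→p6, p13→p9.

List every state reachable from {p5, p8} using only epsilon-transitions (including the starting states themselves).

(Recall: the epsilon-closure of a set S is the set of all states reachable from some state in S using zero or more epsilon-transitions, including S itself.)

Start with {p5, p8}.
From p5 via epsilon: add p6.
From p8 via epsilon: add p7.
From p6 via epsilon: add p9, p10, p11.
From p9 via epsilon: add p14.
From p10 via epsilon: add p3.
No new states can be added; the closed set is {p3, p5, p6, p7, p8, p9, p10, p11, p14}.

{p3, p5, p6, p7, p8, p9, p10, p11, p14}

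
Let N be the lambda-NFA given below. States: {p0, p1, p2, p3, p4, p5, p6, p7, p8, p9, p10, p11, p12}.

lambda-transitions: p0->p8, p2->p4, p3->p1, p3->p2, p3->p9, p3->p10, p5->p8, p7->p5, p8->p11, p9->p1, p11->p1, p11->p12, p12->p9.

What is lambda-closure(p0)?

{p0, p1, p8, p9, p11, p12}

Start with {p0}.
From p0 via lambda: add p8.
From p8 via lambda: add p11.
From p11 via lambda: add p1, p12.
From p12 via lambda: add p9.
No new states can be added; the closed set is {p0, p1, p8, p9, p11, p12}.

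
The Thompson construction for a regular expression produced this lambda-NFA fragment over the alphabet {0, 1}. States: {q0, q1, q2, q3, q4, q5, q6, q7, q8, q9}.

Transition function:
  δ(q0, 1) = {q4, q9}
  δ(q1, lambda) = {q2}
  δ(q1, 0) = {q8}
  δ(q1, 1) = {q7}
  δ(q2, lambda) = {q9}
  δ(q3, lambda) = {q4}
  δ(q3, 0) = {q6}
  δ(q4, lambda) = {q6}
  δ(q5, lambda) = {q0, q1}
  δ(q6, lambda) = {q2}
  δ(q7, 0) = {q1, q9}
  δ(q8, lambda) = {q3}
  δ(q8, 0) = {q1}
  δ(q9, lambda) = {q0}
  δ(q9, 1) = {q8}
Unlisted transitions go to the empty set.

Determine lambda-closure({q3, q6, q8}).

Start with {q3, q6, q8}.
From q3 via lambda: add q4.
From q6 via lambda: add q2.
From q2 via lambda: add q9.
From q9 via lambda: add q0.
No new states can be added; the closed set is {q0, q2, q3, q4, q6, q8, q9}.

{q0, q2, q3, q4, q6, q8, q9}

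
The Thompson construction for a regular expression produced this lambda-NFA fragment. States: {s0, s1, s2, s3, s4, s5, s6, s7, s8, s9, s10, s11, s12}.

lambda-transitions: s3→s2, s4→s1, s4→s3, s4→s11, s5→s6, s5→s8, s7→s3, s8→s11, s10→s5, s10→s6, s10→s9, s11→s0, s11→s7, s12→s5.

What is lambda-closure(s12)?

{s0, s2, s3, s5, s6, s7, s8, s11, s12}

Start with {s12}.
From s12 via lambda: add s5.
From s5 via lambda: add s6, s8.
From s8 via lambda: add s11.
From s11 via lambda: add s0, s7.
From s7 via lambda: add s3.
From s3 via lambda: add s2.
No new states can be added; the closed set is {s0, s2, s3, s5, s6, s7, s8, s11, s12}.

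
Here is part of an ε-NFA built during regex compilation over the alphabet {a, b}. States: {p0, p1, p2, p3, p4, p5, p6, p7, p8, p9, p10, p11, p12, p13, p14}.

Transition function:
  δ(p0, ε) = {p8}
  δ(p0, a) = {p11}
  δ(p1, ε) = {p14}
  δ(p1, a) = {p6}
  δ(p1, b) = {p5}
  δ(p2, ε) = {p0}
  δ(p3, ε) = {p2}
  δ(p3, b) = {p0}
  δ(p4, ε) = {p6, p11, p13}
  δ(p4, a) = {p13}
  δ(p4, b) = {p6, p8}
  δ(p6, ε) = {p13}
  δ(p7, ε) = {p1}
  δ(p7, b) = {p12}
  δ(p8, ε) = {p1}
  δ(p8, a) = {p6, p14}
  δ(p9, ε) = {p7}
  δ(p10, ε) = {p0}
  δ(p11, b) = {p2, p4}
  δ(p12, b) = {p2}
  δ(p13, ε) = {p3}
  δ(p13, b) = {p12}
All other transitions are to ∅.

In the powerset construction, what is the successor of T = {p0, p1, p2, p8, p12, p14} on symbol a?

p0 on a → {p11}.
p1 on a → {p6}.
p8 on a → {p6, p14}.
No a-transition from p2, p12, p14.
Union after reading a: {p6, p11, p14}.
Now take the ε-closure:
From p6 via ε: add p13.
From p13 via ε: add p3.
From p3 via ε: add p2.
From p2 via ε: add p0.
From p0 via ε: add p8.
From p8 via ε: add p1.
No new states can be added; the closed set is {p0, p1, p2, p3, p6, p8, p11, p13, p14}.

{p0, p1, p2, p3, p6, p8, p11, p13, p14}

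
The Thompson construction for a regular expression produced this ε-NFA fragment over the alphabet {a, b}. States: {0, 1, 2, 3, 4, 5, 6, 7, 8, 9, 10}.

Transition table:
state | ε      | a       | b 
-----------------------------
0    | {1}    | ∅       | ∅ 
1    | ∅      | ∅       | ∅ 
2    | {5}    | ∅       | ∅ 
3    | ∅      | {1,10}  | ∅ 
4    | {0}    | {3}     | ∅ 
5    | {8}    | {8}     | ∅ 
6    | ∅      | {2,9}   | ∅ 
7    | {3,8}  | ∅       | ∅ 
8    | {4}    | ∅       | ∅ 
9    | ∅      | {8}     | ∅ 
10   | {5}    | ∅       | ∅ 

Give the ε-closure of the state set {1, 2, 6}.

{0, 1, 2, 4, 5, 6, 8}

Start with {1, 2, 6}.
From 2 via ε: add 5.
From 5 via ε: add 8.
From 8 via ε: add 4.
From 4 via ε: add 0.
No new states can be added; the closed set is {0, 1, 2, 4, 5, 6, 8}.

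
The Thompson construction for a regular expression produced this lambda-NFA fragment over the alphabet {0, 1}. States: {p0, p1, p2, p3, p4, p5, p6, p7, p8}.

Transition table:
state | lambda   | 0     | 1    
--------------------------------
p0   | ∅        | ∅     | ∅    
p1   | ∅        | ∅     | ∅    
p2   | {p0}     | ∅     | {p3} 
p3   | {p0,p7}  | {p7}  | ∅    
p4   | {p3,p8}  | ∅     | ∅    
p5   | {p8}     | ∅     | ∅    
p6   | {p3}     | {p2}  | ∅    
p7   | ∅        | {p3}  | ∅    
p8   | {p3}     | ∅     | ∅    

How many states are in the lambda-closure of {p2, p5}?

Start with {p2, p5}.
From p2 via lambda: add p0.
From p5 via lambda: add p8.
From p8 via lambda: add p3.
From p3 via lambda: add p7.
lambda-closure = {p0, p2, p3, p5, p7, p8}, which has 6 states.

6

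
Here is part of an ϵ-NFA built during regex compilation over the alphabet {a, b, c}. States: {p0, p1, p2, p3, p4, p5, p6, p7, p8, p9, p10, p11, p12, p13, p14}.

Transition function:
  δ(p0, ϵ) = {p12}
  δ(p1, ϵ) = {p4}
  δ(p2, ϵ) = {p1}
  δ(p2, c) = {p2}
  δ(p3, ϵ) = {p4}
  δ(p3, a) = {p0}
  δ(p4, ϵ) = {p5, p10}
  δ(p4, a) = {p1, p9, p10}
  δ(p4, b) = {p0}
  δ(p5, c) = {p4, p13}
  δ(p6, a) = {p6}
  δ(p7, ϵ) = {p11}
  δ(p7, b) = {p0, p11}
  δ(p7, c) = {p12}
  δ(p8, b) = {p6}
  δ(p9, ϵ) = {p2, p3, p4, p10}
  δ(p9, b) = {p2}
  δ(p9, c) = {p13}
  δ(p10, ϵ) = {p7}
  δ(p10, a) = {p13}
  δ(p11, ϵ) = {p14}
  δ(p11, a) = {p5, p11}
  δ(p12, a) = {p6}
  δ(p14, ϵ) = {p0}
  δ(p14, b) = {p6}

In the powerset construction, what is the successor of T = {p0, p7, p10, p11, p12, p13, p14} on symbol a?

p10 on a → {p13}.
p11 on a → {p5, p11}.
p12 on a → {p6}.
No a-transition from p0, p7, p13, p14.
Union after reading a: {p5, p6, p11, p13}.
Now take the ϵ-closure:
From p11 via ϵ: add p14.
From p14 via ϵ: add p0.
From p0 via ϵ: add p12.
No new states can be added; the closed set is {p0, p5, p6, p11, p12, p13, p14}.

{p0, p5, p6, p11, p12, p13, p14}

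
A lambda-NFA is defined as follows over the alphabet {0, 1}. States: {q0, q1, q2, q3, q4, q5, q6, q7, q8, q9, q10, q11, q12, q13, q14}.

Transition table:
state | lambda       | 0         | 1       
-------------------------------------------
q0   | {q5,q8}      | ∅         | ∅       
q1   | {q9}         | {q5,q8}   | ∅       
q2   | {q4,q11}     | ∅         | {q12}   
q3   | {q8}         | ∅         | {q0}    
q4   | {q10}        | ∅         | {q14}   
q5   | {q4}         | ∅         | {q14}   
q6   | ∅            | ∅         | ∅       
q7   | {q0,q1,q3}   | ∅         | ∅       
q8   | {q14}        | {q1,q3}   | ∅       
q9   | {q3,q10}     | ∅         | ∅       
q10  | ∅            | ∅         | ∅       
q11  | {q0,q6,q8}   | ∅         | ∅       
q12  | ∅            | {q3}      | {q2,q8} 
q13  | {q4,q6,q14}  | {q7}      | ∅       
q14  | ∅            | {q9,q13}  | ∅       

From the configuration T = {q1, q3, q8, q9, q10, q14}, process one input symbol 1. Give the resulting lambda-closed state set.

q3 on 1 → {q0}.
No 1-transition from q1, q8, q9, q10, q14.
Union after reading 1: {q0}.
Now take the lambda-closure:
From q0 via lambda: add q5, q8.
From q5 via lambda: add q4.
From q8 via lambda: add q14.
From q4 via lambda: add q10.
No new states can be added; the closed set is {q0, q4, q5, q8, q10, q14}.

{q0, q4, q5, q8, q10, q14}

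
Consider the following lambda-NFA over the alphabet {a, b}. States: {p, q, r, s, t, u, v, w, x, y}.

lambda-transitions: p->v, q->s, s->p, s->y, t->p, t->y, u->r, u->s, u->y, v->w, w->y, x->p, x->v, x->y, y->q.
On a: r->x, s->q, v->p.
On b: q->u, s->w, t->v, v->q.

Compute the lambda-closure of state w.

Start with {w}.
From w via lambda: add y.
From y via lambda: add q.
From q via lambda: add s.
From s via lambda: add p.
From p via lambda: add v.
No new states can be added; the closed set is {p, q, s, v, w, y}.

{p, q, s, v, w, y}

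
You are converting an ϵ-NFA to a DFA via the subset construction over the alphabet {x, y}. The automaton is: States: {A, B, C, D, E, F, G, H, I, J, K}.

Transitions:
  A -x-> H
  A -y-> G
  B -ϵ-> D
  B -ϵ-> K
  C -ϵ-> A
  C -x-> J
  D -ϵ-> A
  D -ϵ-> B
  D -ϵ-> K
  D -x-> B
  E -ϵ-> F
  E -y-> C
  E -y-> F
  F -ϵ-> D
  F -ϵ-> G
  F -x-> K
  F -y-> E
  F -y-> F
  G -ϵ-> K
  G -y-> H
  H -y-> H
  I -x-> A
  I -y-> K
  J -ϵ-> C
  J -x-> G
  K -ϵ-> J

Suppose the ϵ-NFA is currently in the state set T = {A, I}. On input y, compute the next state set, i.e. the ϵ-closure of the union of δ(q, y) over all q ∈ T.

A on y → {G}.
I on y → {K}.
Union after reading y: {G, K}.
Now take the ϵ-closure:
From K via ϵ: add J.
From J via ϵ: add C.
From C via ϵ: add A.
No new states can be added; the closed set is {A, C, G, J, K}.

{A, C, G, J, K}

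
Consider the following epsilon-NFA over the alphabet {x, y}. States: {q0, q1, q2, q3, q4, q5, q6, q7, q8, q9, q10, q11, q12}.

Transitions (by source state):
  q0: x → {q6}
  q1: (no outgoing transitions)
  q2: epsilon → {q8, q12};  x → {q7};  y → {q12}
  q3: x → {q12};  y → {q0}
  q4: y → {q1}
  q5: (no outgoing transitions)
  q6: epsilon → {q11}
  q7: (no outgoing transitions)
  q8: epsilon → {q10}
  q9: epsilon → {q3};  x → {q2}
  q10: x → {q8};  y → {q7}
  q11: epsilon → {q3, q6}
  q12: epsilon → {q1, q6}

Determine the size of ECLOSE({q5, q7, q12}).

Start with {q5, q7, q12}.
From q12 via epsilon: add q1, q6.
From q6 via epsilon: add q11.
From q11 via epsilon: add q3.
epsilon-closure = {q1, q3, q5, q6, q7, q11, q12}, which has 7 states.

7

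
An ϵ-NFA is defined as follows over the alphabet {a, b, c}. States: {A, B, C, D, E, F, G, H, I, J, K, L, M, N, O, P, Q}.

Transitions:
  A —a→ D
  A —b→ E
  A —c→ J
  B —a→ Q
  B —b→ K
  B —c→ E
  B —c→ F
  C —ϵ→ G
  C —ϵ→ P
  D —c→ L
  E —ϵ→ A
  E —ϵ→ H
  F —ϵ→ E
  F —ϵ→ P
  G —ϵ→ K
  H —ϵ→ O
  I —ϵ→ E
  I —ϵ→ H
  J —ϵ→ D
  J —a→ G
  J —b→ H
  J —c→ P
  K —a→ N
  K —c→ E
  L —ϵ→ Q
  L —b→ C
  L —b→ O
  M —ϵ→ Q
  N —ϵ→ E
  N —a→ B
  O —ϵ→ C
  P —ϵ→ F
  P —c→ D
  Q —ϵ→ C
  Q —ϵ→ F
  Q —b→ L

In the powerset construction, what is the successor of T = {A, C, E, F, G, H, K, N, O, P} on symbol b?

{A, C, E, F, G, H, K, O, P}

A on b → {E}.
No b-transition from C, E, F, G, H, K, N, O, P.
Union after reading b: {E}.
Now take the ϵ-closure:
From E via ϵ: add A, H.
From H via ϵ: add O.
From O via ϵ: add C.
From C via ϵ: add G, P.
From G via ϵ: add K.
From P via ϵ: add F.
No new states can be added; the closed set is {A, C, E, F, G, H, K, O, P}.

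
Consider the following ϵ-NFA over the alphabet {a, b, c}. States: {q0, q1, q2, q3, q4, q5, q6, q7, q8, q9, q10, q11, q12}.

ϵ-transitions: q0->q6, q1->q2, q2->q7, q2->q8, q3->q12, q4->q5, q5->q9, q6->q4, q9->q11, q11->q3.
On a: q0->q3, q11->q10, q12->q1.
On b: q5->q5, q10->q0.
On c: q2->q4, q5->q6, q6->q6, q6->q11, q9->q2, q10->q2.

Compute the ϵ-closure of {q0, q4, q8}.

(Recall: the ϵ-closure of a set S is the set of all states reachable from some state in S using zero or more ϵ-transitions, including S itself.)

Start with {q0, q4, q8}.
From q0 via ϵ: add q6.
From q4 via ϵ: add q5.
From q5 via ϵ: add q9.
From q9 via ϵ: add q11.
From q11 via ϵ: add q3.
From q3 via ϵ: add q12.
No new states can be added; the closed set is {q0, q3, q4, q5, q6, q8, q9, q11, q12}.

{q0, q3, q4, q5, q6, q8, q9, q11, q12}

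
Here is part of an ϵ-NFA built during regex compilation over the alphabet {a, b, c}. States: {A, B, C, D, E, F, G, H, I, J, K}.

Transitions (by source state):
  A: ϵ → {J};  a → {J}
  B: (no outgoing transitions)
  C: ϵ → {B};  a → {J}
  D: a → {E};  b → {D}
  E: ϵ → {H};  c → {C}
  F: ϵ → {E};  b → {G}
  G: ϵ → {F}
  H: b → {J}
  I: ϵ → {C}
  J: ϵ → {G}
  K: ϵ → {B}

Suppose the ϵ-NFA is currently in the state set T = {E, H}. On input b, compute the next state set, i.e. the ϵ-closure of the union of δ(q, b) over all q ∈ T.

{E, F, G, H, J}

H on b → {J}.
No b-transition from E.
Union after reading b: {J}.
Now take the ϵ-closure:
From J via ϵ: add G.
From G via ϵ: add F.
From F via ϵ: add E.
From E via ϵ: add H.
No new states can be added; the closed set is {E, F, G, H, J}.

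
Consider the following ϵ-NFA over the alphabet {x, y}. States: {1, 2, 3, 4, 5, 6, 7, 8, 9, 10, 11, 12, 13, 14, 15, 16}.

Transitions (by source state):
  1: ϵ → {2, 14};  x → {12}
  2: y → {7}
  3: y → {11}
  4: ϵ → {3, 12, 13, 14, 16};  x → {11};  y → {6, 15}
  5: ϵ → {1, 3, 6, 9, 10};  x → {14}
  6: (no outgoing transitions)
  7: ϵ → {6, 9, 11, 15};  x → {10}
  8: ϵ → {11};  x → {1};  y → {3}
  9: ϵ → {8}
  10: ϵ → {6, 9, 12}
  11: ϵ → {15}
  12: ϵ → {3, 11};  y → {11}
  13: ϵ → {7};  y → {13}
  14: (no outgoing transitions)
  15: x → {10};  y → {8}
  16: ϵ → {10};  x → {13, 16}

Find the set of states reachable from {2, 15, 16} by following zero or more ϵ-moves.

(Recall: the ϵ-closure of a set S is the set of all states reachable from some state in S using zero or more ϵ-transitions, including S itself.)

Start with {2, 15, 16}.
From 16 via ϵ: add 10.
From 10 via ϵ: add 6, 9, 12.
From 9 via ϵ: add 8.
From 12 via ϵ: add 3, 11.
No new states can be added; the closed set is {2, 3, 6, 8, 9, 10, 11, 12, 15, 16}.

{2, 3, 6, 8, 9, 10, 11, 12, 15, 16}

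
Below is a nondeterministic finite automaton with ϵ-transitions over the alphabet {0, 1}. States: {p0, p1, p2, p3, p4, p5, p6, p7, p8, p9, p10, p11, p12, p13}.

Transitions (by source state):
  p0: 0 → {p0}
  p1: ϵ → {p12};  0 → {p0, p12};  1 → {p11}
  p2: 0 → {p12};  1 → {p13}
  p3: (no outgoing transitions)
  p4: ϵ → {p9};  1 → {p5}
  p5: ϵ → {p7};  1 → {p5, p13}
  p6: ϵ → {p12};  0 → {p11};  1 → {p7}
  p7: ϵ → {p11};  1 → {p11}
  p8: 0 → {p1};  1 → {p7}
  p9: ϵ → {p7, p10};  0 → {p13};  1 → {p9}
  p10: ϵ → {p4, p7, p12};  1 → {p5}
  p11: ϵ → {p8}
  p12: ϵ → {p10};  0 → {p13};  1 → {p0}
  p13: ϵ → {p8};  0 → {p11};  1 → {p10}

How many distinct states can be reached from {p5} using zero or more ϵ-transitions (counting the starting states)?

Start with {p5}.
From p5 via ϵ: add p7.
From p7 via ϵ: add p11.
From p11 via ϵ: add p8.
ϵ-closure = {p5, p7, p8, p11}, which has 4 states.

4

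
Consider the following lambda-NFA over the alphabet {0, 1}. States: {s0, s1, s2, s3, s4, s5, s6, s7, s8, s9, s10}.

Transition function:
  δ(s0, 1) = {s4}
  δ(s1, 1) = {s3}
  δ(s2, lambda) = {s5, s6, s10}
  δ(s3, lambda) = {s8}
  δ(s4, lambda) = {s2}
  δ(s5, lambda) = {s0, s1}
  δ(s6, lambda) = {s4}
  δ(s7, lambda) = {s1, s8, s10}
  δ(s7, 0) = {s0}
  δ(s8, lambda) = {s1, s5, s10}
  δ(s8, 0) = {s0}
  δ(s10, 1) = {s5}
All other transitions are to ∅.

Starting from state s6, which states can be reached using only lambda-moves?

Start with {s6}.
From s6 via lambda: add s4.
From s4 via lambda: add s2.
From s2 via lambda: add s5, s10.
From s5 via lambda: add s0, s1.
No new states can be added; the closed set is {s0, s1, s2, s4, s5, s6, s10}.

{s0, s1, s2, s4, s5, s6, s10}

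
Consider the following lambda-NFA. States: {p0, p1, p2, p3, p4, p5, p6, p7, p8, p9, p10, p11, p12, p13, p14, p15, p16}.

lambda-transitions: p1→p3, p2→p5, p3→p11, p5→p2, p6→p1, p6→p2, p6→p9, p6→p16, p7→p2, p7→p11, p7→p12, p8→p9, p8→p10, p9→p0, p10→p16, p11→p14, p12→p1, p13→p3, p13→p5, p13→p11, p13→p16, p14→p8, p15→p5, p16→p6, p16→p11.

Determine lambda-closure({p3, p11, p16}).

{p0, p1, p2, p3, p5, p6, p8, p9, p10, p11, p14, p16}

Start with {p3, p11, p16}.
From p11 via lambda: add p14.
From p16 via lambda: add p6.
From p6 via lambda: add p1, p2, p9.
From p14 via lambda: add p8.
From p2 via lambda: add p5.
From p8 via lambda: add p10.
From p9 via lambda: add p0.
No new states can be added; the closed set is {p0, p1, p2, p3, p5, p6, p8, p9, p10, p11, p14, p16}.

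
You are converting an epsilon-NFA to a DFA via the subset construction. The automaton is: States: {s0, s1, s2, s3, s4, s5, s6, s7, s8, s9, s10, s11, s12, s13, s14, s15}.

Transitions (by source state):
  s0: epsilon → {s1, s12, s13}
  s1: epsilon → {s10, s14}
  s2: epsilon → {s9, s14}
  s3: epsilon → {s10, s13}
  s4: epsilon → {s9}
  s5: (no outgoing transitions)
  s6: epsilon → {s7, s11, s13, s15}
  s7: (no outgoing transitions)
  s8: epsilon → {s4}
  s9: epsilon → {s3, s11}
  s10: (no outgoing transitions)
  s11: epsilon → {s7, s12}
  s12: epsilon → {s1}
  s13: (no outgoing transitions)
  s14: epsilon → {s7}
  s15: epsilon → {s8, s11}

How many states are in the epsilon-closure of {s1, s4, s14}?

Start with {s1, s4, s14}.
From s1 via epsilon: add s10.
From s4 via epsilon: add s9.
From s14 via epsilon: add s7.
From s9 via epsilon: add s3, s11.
From s3 via epsilon: add s13.
From s11 via epsilon: add s12.
epsilon-closure = {s1, s3, s4, s7, s9, s10, s11, s12, s13, s14}, which has 10 states.

10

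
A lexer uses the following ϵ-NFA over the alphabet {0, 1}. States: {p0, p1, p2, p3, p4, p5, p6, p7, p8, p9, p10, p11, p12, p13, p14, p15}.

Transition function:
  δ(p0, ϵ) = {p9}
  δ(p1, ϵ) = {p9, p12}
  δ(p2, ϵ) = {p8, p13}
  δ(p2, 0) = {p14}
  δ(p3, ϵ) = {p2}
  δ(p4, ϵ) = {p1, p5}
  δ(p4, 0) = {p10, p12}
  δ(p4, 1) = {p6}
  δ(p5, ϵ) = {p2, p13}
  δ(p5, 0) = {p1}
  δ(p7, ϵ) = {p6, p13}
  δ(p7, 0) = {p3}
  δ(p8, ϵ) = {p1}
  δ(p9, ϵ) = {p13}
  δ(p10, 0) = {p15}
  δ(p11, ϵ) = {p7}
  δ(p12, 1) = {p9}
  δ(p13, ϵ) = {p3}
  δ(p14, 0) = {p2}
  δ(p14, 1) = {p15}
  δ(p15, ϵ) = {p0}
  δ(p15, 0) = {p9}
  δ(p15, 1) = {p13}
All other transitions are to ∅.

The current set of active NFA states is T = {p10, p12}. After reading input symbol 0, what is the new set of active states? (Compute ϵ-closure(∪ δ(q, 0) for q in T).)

{p0, p1, p2, p3, p8, p9, p12, p13, p15}

p10 on 0 → {p15}.
No 0-transition from p12.
Union after reading 0: {p15}.
Now take the ϵ-closure:
From p15 via ϵ: add p0.
From p0 via ϵ: add p9.
From p9 via ϵ: add p13.
From p13 via ϵ: add p3.
From p3 via ϵ: add p2.
From p2 via ϵ: add p8.
From p8 via ϵ: add p1.
From p1 via ϵ: add p12.
No new states can be added; the closed set is {p0, p1, p2, p3, p8, p9, p12, p13, p15}.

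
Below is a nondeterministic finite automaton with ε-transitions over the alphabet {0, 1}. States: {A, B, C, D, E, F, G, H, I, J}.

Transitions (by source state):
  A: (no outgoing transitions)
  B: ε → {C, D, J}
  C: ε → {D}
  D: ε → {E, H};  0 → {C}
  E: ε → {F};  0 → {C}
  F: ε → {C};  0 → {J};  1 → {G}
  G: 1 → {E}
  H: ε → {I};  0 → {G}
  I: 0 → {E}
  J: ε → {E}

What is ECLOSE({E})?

Start with {E}.
From E via ε: add F.
From F via ε: add C.
From C via ε: add D.
From D via ε: add H.
From H via ε: add I.
No new states can be added; the closed set is {C, D, E, F, H, I}.

{C, D, E, F, H, I}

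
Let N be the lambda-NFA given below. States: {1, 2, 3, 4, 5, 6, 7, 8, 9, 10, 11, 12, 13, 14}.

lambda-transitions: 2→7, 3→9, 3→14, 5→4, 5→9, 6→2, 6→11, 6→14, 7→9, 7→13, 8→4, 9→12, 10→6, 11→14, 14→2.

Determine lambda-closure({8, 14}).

Start with {8, 14}.
From 8 via lambda: add 4.
From 14 via lambda: add 2.
From 2 via lambda: add 7.
From 7 via lambda: add 9, 13.
From 9 via lambda: add 12.
No new states can be added; the closed set is {2, 4, 7, 8, 9, 12, 13, 14}.

{2, 4, 7, 8, 9, 12, 13, 14}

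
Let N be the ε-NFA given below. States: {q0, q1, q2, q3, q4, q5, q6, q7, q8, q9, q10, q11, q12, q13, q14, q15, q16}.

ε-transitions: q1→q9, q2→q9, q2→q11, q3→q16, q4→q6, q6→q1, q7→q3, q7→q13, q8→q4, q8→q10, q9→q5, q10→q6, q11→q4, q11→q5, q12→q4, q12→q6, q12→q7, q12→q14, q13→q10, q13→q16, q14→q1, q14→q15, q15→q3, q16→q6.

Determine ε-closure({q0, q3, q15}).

Start with {q0, q3, q15}.
From q3 via ε: add q16.
From q16 via ε: add q6.
From q6 via ε: add q1.
From q1 via ε: add q9.
From q9 via ε: add q5.
No new states can be added; the closed set is {q0, q1, q3, q5, q6, q9, q15, q16}.

{q0, q1, q3, q5, q6, q9, q15, q16}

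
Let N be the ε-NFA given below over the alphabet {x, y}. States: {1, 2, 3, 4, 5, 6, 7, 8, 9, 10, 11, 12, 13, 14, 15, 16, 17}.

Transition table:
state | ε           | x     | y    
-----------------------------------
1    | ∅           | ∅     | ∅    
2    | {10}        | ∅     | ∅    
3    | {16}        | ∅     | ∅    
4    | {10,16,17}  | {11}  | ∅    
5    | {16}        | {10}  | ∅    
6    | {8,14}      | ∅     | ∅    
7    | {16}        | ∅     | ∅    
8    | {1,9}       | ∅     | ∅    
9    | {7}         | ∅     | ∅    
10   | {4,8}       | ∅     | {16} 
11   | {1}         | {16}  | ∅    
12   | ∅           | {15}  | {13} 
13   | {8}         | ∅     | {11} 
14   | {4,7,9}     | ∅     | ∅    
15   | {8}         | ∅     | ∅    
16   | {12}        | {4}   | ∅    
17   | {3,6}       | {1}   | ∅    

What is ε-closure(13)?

{1, 7, 8, 9, 12, 13, 16}

Start with {13}.
From 13 via ε: add 8.
From 8 via ε: add 1, 9.
From 9 via ε: add 7.
From 7 via ε: add 16.
From 16 via ε: add 12.
No new states can be added; the closed set is {1, 7, 8, 9, 12, 13, 16}.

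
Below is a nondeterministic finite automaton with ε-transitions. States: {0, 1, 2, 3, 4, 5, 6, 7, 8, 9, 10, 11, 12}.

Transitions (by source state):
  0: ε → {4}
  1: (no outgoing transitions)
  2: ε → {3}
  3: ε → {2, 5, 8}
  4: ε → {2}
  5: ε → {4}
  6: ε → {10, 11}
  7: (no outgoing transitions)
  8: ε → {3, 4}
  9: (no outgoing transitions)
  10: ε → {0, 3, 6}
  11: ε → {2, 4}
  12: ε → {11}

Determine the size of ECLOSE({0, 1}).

Start with {0, 1}.
From 0 via ε: add 4.
From 4 via ε: add 2.
From 2 via ε: add 3.
From 3 via ε: add 5, 8.
ε-closure = {0, 1, 2, 3, 4, 5, 8}, which has 7 states.

7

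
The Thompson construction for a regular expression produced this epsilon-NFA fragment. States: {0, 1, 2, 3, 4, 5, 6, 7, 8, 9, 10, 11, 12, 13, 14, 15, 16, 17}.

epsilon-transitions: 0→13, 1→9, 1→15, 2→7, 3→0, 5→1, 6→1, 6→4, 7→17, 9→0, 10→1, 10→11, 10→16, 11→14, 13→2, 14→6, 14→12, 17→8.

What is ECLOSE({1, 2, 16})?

Start with {1, 2, 16}.
From 1 via epsilon: add 9, 15.
From 2 via epsilon: add 7.
From 7 via epsilon: add 17.
From 9 via epsilon: add 0.
From 0 via epsilon: add 13.
From 17 via epsilon: add 8.
No new states can be added; the closed set is {0, 1, 2, 7, 8, 9, 13, 15, 16, 17}.

{0, 1, 2, 7, 8, 9, 13, 15, 16, 17}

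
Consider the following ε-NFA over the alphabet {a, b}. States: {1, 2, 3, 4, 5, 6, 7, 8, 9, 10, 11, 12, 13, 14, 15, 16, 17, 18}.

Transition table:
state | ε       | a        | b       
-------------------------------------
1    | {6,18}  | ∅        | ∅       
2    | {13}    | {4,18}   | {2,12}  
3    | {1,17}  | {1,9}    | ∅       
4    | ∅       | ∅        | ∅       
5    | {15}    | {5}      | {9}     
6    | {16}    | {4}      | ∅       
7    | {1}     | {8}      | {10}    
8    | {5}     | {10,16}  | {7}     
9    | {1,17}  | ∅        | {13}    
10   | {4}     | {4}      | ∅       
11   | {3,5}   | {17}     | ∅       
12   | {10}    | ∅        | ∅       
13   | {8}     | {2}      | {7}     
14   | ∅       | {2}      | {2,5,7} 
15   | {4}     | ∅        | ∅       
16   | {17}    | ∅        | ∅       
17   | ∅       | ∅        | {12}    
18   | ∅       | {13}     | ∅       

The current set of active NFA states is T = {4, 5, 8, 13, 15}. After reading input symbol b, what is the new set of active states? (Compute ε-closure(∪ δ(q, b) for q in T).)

5 on b → {9}.
8 on b → {7}.
13 on b → {7}.
No b-transition from 4, 15.
Union after reading b: {7, 9}.
Now take the ε-closure:
From 7 via ε: add 1.
From 9 via ε: add 17.
From 1 via ε: add 6, 18.
From 6 via ε: add 16.
No new states can be added; the closed set is {1, 6, 7, 9, 16, 17, 18}.

{1, 6, 7, 9, 16, 17, 18}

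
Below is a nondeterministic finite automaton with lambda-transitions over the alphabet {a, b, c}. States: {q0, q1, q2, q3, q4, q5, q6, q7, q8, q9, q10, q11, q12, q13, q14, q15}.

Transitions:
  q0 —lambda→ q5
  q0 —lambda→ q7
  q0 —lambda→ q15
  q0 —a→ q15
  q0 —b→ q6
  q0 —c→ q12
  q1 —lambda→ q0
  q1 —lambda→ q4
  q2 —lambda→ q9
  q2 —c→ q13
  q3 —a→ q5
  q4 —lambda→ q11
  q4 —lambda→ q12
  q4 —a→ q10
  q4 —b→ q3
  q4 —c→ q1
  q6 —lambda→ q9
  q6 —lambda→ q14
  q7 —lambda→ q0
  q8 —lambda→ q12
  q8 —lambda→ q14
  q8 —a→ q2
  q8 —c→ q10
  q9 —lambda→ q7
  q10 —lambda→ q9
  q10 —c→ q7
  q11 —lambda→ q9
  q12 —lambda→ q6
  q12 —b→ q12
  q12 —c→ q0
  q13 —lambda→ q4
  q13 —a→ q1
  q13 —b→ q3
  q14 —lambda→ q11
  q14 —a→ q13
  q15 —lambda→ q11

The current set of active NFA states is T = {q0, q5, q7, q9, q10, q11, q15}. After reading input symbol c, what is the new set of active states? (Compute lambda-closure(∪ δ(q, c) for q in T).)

{q0, q5, q6, q7, q9, q11, q12, q14, q15}

q0 on c → {q12}.
q10 on c → {q7}.
No c-transition from q5, q7, q9, q11, q15.
Union after reading c: {q7, q12}.
Now take the lambda-closure:
From q7 via lambda: add q0.
From q12 via lambda: add q6.
From q0 via lambda: add q5, q15.
From q6 via lambda: add q9, q14.
From q14 via lambda: add q11.
No new states can be added; the closed set is {q0, q5, q6, q7, q9, q11, q12, q14, q15}.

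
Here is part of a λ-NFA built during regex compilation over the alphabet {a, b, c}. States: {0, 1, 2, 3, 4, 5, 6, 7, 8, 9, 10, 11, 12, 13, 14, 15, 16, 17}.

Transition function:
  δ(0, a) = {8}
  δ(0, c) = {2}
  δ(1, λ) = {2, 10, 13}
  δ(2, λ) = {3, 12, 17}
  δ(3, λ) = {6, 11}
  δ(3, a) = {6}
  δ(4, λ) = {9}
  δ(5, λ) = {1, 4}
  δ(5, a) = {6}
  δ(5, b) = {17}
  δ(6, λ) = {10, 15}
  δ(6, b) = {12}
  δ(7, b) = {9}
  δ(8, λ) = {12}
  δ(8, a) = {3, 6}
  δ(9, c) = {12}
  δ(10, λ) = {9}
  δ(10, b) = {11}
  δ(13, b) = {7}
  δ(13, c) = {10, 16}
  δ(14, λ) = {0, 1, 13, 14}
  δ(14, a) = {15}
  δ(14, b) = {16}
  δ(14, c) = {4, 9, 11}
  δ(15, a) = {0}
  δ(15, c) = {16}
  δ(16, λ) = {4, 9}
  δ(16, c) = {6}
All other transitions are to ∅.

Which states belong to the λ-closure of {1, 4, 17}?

Start with {1, 4, 17}.
From 1 via λ: add 2, 10, 13.
From 4 via λ: add 9.
From 2 via λ: add 3, 12.
From 3 via λ: add 6, 11.
From 6 via λ: add 15.
No new states can be added; the closed set is {1, 2, 3, 4, 6, 9, 10, 11, 12, 13, 15, 17}.

{1, 2, 3, 4, 6, 9, 10, 11, 12, 13, 15, 17}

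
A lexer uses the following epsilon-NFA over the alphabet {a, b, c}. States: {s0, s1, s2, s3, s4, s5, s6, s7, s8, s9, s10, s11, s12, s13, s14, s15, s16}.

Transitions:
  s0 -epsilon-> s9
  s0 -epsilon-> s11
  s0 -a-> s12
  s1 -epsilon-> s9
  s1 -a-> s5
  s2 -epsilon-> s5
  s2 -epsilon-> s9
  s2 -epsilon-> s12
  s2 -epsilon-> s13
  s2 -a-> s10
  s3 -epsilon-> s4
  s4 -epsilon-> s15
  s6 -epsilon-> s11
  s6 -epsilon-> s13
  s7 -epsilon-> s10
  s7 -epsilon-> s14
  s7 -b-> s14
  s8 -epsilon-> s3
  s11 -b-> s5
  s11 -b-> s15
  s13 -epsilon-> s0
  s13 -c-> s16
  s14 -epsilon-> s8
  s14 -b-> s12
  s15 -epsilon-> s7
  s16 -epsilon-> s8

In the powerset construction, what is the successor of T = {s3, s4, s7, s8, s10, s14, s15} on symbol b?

s7 on b → {s14}.
s14 on b → {s12}.
No b-transition from s3, s4, s8, s10, s15.
Union after reading b: {s12, s14}.
Now take the epsilon-closure:
From s14 via epsilon: add s8.
From s8 via epsilon: add s3.
From s3 via epsilon: add s4.
From s4 via epsilon: add s15.
From s15 via epsilon: add s7.
From s7 via epsilon: add s10.
No new states can be added; the closed set is {s3, s4, s7, s8, s10, s12, s14, s15}.

{s3, s4, s7, s8, s10, s12, s14, s15}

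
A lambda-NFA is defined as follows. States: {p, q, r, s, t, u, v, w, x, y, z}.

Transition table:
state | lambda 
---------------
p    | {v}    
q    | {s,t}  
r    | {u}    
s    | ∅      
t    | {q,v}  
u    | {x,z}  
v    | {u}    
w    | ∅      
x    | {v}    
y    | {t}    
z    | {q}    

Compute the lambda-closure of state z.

Start with {z}.
From z via lambda: add q.
From q via lambda: add s, t.
From t via lambda: add v.
From v via lambda: add u.
From u via lambda: add x.
No new states can be added; the closed set is {q, s, t, u, v, x, z}.

{q, s, t, u, v, x, z}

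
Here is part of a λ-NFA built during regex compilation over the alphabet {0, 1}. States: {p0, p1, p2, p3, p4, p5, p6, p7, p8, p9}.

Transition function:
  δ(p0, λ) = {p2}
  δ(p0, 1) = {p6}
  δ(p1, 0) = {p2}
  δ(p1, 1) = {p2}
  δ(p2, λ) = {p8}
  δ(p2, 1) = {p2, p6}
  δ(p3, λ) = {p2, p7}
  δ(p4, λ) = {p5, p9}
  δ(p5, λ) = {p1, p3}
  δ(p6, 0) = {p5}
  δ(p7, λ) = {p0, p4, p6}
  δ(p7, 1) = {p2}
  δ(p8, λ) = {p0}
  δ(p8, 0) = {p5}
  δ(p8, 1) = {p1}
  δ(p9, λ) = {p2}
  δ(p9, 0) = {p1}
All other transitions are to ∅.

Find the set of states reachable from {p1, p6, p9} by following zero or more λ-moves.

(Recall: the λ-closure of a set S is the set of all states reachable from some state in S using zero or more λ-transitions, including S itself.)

{p0, p1, p2, p6, p8, p9}

Start with {p1, p6, p9}.
From p9 via λ: add p2.
From p2 via λ: add p8.
From p8 via λ: add p0.
No new states can be added; the closed set is {p0, p1, p2, p6, p8, p9}.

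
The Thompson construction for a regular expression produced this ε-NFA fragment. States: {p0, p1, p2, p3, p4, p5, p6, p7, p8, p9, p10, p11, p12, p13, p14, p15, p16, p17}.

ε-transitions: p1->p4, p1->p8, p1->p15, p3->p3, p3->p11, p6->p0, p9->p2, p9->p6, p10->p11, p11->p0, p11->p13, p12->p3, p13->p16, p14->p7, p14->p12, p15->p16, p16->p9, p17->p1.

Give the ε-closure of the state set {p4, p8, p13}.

{p0, p2, p4, p6, p8, p9, p13, p16}

Start with {p4, p8, p13}.
From p13 via ε: add p16.
From p16 via ε: add p9.
From p9 via ε: add p2, p6.
From p6 via ε: add p0.
No new states can be added; the closed set is {p0, p2, p4, p6, p8, p9, p13, p16}.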